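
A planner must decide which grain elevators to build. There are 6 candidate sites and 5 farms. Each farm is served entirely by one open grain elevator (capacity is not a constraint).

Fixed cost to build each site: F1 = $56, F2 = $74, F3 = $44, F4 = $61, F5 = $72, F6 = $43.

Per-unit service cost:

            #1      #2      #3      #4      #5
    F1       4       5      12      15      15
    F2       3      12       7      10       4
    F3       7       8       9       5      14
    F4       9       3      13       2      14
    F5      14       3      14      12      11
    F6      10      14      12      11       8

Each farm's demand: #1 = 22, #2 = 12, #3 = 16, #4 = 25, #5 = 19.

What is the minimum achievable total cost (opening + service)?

For any fixed open set, each farm goes to its cheapest open site; total = fixed + service.
{F2, F4}: #1→F2 3·22=66, #2→F4 3·12=36, #3→F2 7·16=112, #4→F4 2·25=50, #5→F2 4·19=76. Service 340; fixed 135; total 475.
{F2, F4, F6}: service 340 + fixed 178 = 518
{F2, F3, F4}: service 340 + fixed 179 = 519
{F1, F2, F3, F4, F5, F6}: service 340 + fixed 350 = 690
No other subset beats 475.

Minimum total cost: 475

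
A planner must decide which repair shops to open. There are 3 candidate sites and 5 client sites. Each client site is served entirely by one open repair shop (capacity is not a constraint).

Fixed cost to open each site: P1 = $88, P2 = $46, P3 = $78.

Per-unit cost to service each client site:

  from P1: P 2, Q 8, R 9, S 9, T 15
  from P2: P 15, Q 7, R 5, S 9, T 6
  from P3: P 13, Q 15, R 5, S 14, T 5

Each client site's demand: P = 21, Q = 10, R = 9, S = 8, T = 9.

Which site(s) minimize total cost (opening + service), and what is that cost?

Open P1 and P2; minimum total cost 417.

For any fixed open set, each client site goes to its cheapest open site; total = fixed + service.
{P1, P2}: P→P1 2·21=42, Q→P2 7·10=70, R→P2 5·9=45, S→P1 9·8=72, T→P2 6·9=54. Service 283; fixed 134; total 417.
{P1, P3}: service 284 + fixed 166 = 450
{P1, P2, P3}: service 274 + fixed 212 = 486
{P2}: P→P2 15·21=315, Q→P2 7·10=70, R→P2 5·9=45, S→P2 9·8=72, T→P2 6·9=54. Service 556; fixed 46; total 602.
No other subset beats 417.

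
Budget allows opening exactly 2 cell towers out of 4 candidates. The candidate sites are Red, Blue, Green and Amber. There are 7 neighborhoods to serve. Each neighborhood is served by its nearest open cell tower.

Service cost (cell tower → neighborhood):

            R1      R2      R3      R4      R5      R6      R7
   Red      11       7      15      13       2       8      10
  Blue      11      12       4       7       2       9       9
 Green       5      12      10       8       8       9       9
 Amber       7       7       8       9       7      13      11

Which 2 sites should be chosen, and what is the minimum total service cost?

With exactly 2 open, each neighborhood uses its cheapest among the chosen.
{Blue, Amber}: R1→Amber 7, R2→Amber 7, R3→Blue 4, R4→Blue 7, R5→Blue 2, R6→Blue 9, R7→Blue 9. Service cost 45.
{Red, Blue}: service cost 48
{Blue, Green}: service cost 48
Among all 6 size-2 choices, {Blue, Amber} is lowest.

Choose Blue and Amber; total service cost 45.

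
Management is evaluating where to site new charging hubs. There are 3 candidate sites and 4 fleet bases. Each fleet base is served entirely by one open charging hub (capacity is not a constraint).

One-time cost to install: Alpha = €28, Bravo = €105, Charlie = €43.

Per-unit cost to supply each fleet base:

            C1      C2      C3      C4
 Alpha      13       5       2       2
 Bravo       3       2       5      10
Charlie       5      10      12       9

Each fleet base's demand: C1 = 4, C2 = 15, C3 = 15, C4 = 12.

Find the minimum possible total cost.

Minimum total cost: 209

For any fixed open set, each fleet base goes to its cheapest open site; total = fixed + service.
{Alpha}: C1→Alpha 13·4=52, C2→Alpha 5·15=75, C3→Alpha 2·15=30, C4→Alpha 2·12=24. Service 181; fixed 28; total 209.
{Alpha, Charlie}: service 149 + fixed 71 = 220
{Alpha, Bravo}: service 96 + fixed 133 = 229
{Alpha, Bravo, Charlie}: C1→Bravo 3·4=12, C2→Bravo 2·15=30, C3→Alpha 2·15=30, C4→Alpha 2·12=24. Service 96; fixed 176; total 272.
No other subset beats 209.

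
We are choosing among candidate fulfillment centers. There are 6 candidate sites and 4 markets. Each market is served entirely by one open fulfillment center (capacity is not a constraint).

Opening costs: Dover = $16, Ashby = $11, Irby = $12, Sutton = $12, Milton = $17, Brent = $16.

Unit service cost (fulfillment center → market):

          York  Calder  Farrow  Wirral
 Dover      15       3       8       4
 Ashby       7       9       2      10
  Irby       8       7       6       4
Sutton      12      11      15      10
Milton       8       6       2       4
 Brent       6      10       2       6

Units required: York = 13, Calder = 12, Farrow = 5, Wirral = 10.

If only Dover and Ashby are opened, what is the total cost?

Total cost: 204

Each market is assigned to its cheapest site among the open ones.
{Dover, Ashby}: York→Ashby 7·13=91, Calder→Dover 3·12=36, Farrow→Ashby 2·5=10, Wirral→Dover 4·10=40. Service 177; fixed 27; total 204.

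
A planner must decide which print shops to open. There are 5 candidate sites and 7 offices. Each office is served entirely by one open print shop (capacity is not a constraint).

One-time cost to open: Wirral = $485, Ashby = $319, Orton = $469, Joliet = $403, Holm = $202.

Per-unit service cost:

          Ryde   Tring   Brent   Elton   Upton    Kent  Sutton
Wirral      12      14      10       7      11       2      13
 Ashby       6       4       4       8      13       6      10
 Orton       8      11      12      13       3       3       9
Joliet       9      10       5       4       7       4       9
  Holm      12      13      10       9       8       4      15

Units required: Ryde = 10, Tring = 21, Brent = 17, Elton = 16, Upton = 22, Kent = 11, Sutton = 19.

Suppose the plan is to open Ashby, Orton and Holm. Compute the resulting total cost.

Total cost: 1600

Each office is assigned to its cheapest site among the open ones.
{Ashby, Orton, Holm}: Ryde→Ashby 6·10=60, Tring→Ashby 4·21=84, Brent→Ashby 4·17=68, Elton→Ashby 8·16=128, Upton→Orton 3·22=66, Kent→Orton 3·11=33, Sutton→Orton 9·19=171. Service 610; fixed 990; total 1600.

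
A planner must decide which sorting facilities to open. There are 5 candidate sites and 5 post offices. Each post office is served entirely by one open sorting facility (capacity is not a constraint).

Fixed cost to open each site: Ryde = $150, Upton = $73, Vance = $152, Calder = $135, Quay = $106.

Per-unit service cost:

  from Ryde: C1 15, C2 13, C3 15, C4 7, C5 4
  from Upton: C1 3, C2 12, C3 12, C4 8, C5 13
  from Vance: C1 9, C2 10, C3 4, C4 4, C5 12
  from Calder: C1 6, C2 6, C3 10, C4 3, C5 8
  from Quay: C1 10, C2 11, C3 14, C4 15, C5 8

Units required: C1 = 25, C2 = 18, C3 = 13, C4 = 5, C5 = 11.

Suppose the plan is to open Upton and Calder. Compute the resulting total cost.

Each post office is assigned to its cheapest site among the open ones.
{Upton, Calder}: C1→Upton 3·25=75, C2→Calder 6·18=108, C3→Calder 10·13=130, C4→Calder 3·5=15, C5→Calder 8·11=88. Service 416; fixed 208; total 624.

Total cost: 624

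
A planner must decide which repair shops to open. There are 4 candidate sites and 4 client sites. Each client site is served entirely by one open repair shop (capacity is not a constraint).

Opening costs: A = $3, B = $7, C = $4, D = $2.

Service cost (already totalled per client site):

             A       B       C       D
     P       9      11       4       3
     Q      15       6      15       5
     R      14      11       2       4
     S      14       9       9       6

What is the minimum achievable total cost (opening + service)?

Minimum total cost: 20

For any fixed open set, each client site goes to its cheapest open site; total = fixed + service.
{D}: P→D 3, Q→D 5, R→D 4, S→D 6. Service 18; fixed 2; total 20.
{C, D}: service 16 + fixed 6 = 22
{A, D}: P→D 3, Q→D 5, R→D 4, S→D 6. Service 18; fixed 5; total 23.
{A, B, C, D}: service 16 + fixed 16 = 32
(All 15 nonempty subsets were checked; D only is lowest.)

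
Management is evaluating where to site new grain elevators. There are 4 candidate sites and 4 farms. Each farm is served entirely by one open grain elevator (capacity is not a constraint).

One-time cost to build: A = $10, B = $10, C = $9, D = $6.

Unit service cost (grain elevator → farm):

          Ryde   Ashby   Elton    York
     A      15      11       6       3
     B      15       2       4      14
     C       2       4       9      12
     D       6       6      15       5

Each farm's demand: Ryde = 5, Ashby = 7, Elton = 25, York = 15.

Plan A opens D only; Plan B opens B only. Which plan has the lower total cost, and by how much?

Plan B is cheaper by 119.

Plan A: {D}: Ryde→D 6·5=30, Ashby→D 6·7=42, Elton→D 15·25=375, York→D 5·15=75. Service 522; fixed 6; total 528.
Plan B: {B}: Ryde→B 15·5=75, Ashby→B 2·7=14, Elton→B 4·25=100, York→B 14·15=210. Service 399; fixed 10; total 409.
Difference: |528 − 409| = 119.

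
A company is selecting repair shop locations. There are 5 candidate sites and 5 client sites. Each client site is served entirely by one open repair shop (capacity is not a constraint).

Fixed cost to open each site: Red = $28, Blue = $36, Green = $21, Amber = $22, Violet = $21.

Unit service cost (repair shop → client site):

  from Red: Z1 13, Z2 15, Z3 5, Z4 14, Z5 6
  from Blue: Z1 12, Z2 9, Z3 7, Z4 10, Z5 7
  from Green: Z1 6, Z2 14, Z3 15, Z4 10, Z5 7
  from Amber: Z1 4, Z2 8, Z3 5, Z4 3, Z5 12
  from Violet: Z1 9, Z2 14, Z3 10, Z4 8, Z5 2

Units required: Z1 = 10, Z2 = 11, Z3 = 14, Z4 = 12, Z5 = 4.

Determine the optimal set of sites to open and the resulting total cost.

For any fixed open set, each client site goes to its cheapest open site; total = fixed + service.
{Amber, Violet}: Z1→Amber 4·10=40, Z2→Amber 8·11=88, Z3→Amber 5·14=70, Z4→Amber 3·12=36, Z5→Violet 2·4=8. Service 242; fixed 43; total 285.
{Amber}: service 282 + fixed 22 = 304
{Green, Amber}: Z1→Amber 4·10=40, Z2→Amber 8·11=88, Z3→Amber 5·14=70, Z4→Amber 3·12=36, Z5→Green 7·4=28. Service 262; fixed 43; total 305.
{Red, Blue, Green, Amber, Violet}: service 242 + fixed 128 = 370
No other subset beats 285.

Open Amber and Violet; minimum total cost 285.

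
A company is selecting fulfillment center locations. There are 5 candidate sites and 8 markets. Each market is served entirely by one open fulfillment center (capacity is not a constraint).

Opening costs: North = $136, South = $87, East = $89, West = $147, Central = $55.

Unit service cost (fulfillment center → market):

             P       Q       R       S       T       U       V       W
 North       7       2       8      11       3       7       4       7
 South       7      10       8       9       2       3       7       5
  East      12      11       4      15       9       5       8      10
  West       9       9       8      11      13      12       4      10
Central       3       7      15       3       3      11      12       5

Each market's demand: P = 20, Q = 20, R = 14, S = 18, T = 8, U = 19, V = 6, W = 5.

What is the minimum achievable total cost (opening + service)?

For any fixed open set, each market goes to its cheapest open site; total = fixed + service.
{East, Central}: P→Central 3·20=60, Q→Central 7·20=140, R→East 4·14=56, S→Central 3·18=54, T→Central 3·8=24, U→East 5·19=95, V→East 8·6=48, W→Central 5·5=25. Service 502; fixed 144; total 646.
{South, Central}: P→Central 3·20=60, Q→Central 7·20=140, R→South 8·14=112, S→Central 3·18=54, T→South 2·8=16, U→South 3·19=57, V→South 7·6=42, W→South 5·5=25. Service 506; fixed 142; total 648.
{North, East, Central}: P→Central 3·20=60, Q→North 2·20=40, R→East 4·14=56, S→Central 3·18=54, T→North 3·8=24, U→East 5·19=95, V→North 4·6=24, W→Central 5·5=25. Service 378; fixed 280; total 658.
{North, South, East, West, Central}: service 332 + fixed 514 = 846
No other subset beats 646.

Minimum total cost: 646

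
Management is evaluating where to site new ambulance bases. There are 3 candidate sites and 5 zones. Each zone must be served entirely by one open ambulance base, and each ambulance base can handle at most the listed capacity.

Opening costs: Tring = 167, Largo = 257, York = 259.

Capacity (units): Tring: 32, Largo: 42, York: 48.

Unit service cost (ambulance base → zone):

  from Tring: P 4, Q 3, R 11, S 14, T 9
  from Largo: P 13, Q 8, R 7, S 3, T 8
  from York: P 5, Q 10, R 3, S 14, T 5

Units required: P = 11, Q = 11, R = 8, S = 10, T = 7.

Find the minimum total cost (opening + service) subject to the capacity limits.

Open {York}: P→York 5·11=55, Q→York 10·11=110, R→York 3·8=24, S→York 14·10=140, T→York 5·7=35.
Loads: York carries 47/48. Service 364; fixed 259; total 623.
Next best feasible plan costs 643.

Minimum total cost: 623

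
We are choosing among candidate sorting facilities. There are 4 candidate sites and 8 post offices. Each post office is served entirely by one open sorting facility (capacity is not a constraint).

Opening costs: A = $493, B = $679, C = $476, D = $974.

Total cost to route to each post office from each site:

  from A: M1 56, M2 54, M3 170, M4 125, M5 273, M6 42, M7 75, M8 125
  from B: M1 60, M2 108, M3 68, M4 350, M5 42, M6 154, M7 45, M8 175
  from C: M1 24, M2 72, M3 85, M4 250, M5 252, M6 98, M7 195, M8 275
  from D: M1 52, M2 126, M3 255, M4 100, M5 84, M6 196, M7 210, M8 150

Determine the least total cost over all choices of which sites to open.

For any fixed open set, each post office goes to its cheapest open site; total = fixed + service.
{A}: M1→A 56, M2→A 54, M3→A 170, M4→A 125, M5→A 273, M6→A 42, M7→A 75, M8→A 125. Service 920; fixed 493; total 1413.
{B}: M1→B 60, M2→B 108, M3→B 68, M4→B 350, M5→B 42, M6→B 154, M7→B 45, M8→B 175. Service 1002; fixed 679; total 1681.
{C}: M1→C 24, M2→C 72, M3→C 85, M4→C 250, M5→C 252, M6→C 98, M7→C 195, M8→C 275. Service 1251; fixed 476; total 1727.
{A, B, C, D}: service 500 + fixed 2622 = 3122
No other subset beats 1413.

Minimum total cost: 1413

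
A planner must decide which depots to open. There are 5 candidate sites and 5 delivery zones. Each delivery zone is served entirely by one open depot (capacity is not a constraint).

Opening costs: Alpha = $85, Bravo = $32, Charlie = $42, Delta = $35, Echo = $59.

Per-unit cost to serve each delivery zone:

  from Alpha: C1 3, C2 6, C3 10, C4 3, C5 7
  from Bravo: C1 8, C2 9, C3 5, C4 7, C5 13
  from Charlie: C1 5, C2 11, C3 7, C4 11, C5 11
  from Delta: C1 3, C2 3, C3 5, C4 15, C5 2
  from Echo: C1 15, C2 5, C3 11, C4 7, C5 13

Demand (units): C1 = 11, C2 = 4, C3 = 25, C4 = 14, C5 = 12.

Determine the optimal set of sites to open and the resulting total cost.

For any fixed open set, each delivery zone goes to its cheapest open site; total = fixed + service.
{Alpha, Delta}: C1→Alpha 3·11=33, C2→Delta 3·4=12, C3→Delta 5·25=125, C4→Alpha 3·14=42, C5→Delta 2·12=24. Service 236; fixed 120; total 356.
{Bravo, Delta}: C1→Delta 3·11=33, C2→Delta 3·4=12, C3→Bravo 5·25=125, C4→Bravo 7·14=98, C5→Delta 2·12=24. Service 292; fixed 67; total 359.
{Delta, Echo}: service 292 + fixed 94 = 386
{Alpha, Bravo, Charlie, Delta, Echo}: C1→Alpha 3·11=33, C2→Delta 3·4=12, C3→Bravo 5·25=125, C4→Alpha 3·14=42, C5→Delta 2·12=24. Service 236; fixed 253; total 489.
No other subset beats 356.

Open Alpha and Delta; minimum total cost 356.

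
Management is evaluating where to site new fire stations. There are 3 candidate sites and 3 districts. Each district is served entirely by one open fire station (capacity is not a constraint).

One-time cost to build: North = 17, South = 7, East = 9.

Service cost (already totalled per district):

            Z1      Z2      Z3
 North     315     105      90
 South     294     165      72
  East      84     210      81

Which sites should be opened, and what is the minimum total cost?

For any fixed open set, each district goes to its cheapest open site; total = fixed + service.
{North, South, East}: Z1→East 84, Z2→North 105, Z3→South 72. Service 261; fixed 33; total 294.
{North, East}: service 270 + fixed 26 = 296
{South, East}: Z1→East 84, Z2→South 165, Z3→South 72. Service 321; fixed 16; total 337.
{South}: service 531 + fixed 7 = 538
No other subset beats 294.

Open North, South and East; minimum total cost 294.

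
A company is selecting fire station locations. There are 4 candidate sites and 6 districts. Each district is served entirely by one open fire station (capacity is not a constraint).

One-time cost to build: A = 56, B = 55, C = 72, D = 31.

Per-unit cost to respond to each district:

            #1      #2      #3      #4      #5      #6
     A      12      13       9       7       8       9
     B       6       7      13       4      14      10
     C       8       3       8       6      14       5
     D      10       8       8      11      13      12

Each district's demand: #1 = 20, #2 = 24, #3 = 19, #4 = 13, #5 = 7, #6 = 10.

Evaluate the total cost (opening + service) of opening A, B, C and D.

Total cost: 716

Each district is assigned to its cheapest site among the open ones.
{A, B, C, D}: #1→B 6·20=120, #2→C 3·24=72, #3→C 8·19=152, #4→B 4·13=52, #5→A 8·7=56, #6→C 5·10=50. Service 502; fixed 214; total 716.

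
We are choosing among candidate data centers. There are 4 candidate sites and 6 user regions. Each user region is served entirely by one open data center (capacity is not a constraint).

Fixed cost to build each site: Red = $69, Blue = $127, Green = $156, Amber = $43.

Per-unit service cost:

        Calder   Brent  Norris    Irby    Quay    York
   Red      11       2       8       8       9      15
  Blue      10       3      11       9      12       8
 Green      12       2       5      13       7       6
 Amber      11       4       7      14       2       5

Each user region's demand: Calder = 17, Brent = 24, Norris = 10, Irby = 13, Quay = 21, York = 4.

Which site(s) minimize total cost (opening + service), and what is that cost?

Open Red and Amber; minimum total cost 583.

For any fixed open set, each user region goes to its cheapest open site; total = fixed + service.
{Red, Amber}: Calder→Red 11·17=187, Brent→Red 2·24=48, Norris→Amber 7·10=70, Irby→Red 8·13=104, Quay→Amber 2·21=42, York→Amber 5·4=20. Service 471; fixed 112; total 583.
{Amber}: Calder→Amber 11·17=187, Brent→Amber 4·24=96, Norris→Amber 7·10=70, Irby→Amber 14·13=182, Quay→Amber 2·21=42, York→Amber 5·4=20. Service 597; fixed 43; total 640.
{Blue, Amber}: Calder→Blue 10·17=170, Brent→Blue 3·24=72, Norris→Amber 7·10=70, Irby→Blue 9·13=117, Quay→Amber 2·21=42, York→Amber 5·4=20. Service 491; fixed 170; total 661.
{Red, Blue, Green, Amber}: Calder→Blue 10·17=170, Brent→Red 2·24=48, Norris→Green 5·10=50, Irby→Red 8·13=104, Quay→Amber 2·21=42, York→Amber 5·4=20. Service 434; fixed 395; total 829.
No other subset beats 583.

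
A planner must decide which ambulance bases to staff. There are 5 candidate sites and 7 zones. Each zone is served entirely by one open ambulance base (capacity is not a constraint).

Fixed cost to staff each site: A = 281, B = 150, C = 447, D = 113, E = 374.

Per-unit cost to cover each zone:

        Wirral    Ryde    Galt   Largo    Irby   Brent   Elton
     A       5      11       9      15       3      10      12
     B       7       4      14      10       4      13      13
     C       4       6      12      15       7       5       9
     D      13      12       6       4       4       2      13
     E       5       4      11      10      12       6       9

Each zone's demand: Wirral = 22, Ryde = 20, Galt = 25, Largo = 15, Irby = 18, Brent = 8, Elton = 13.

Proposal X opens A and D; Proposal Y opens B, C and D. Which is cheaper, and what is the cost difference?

Proposal X: {A, D}: Wirral→A 5·22=110, Ryde→A 11·20=220, Galt→D 6·25=150, Largo→D 4·15=60, Irby→A 3·18=54, Brent→D 2·8=16, Elton→A 12·13=156. Service 766; fixed 394; total 1160.
Proposal Y: {B, C, D}: Wirral→C 4·22=88, Ryde→B 4·20=80, Galt→D 6·25=150, Largo→D 4·15=60, Irby→B 4·18=72, Brent→D 2·8=16, Elton→C 9·13=117. Service 583; fixed 710; total 1293.
Difference: |1160 − 1293| = 133.

Proposal X is cheaper by 133.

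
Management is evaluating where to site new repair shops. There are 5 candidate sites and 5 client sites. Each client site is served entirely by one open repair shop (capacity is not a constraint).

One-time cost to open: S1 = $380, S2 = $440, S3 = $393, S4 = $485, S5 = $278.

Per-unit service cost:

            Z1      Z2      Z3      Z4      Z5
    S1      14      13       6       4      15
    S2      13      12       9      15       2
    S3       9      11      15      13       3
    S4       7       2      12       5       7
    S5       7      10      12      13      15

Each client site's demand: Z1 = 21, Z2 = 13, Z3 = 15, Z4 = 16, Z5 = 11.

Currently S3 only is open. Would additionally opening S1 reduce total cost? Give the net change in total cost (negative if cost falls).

Current service cost with {S3}: 798.
Adding S1: each client site re-picks its cheapest; new service cost 519, saving 279.
Extra fixed cost: 380. Net change = 380 − 279 = 101.
(Totals: 1191 → 1292.)

No — net change +101 (cost rises by 101).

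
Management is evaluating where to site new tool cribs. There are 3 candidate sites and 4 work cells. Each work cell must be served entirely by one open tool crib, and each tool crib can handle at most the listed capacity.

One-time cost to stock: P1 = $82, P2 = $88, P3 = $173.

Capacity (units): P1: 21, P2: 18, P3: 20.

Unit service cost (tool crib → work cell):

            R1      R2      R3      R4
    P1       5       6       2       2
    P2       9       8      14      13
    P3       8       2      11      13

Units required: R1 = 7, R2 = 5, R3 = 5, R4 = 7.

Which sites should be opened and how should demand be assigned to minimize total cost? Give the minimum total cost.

Minimum total cost: 269

Open {P1, P2}: R1→P1 5·7=35, R2→P2 8·5=40, R3→P1 2·5=10, R4→P1 2·7=14.
Loads: P1 carries 19/21, P2 carries 5/18. Service 99; fixed 170; total 269.
Next best feasible plan costs 287.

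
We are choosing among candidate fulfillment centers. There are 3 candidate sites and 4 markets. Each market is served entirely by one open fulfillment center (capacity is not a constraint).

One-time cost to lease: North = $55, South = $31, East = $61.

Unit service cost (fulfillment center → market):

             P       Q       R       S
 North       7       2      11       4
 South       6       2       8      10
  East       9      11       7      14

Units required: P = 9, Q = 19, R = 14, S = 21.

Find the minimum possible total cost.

Minimum total cost: 374

For any fixed open set, each market goes to its cheapest open site; total = fixed + service.
{North, South}: P→South 6·9=54, Q→North 2·19=38, R→South 8·14=112, S→North 4·21=84. Service 288; fixed 86; total 374.
{North}: P→North 7·9=63, Q→North 2·19=38, R→North 11·14=154, S→North 4·21=84. Service 339; fixed 55; total 394.
{North, East}: P→North 7·9=63, Q→North 2·19=38, R→East 7·14=98, S→North 4·21=84. Service 283; fixed 116; total 399.
{North, South, East}: P→South 6·9=54, Q→North 2·19=38, R→East 7·14=98, S→North 4·21=84. Service 274; fixed 147; total 421.
No other subset beats 374.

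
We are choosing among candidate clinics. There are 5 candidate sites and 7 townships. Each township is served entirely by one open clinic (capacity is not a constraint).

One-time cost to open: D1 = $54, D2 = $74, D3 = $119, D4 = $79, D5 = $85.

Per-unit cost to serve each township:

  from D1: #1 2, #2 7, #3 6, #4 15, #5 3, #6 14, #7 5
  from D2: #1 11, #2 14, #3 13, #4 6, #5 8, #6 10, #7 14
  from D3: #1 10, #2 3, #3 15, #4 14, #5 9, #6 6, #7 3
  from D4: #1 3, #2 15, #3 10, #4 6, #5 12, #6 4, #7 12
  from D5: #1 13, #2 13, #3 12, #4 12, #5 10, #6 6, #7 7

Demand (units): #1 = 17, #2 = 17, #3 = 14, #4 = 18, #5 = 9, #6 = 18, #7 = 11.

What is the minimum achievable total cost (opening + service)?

Minimum total cost: 632

For any fixed open set, each township goes to its cheapest open site; total = fixed + service.
{D1, D4}: #1→D1 2·17=34, #2→D1 7·17=119, #3→D1 6·14=84, #4→D4 6·18=108, #5→D1 3·9=27, #6→D4 4·18=72, #7→D1 5·11=55. Service 499; fixed 133; total 632.
{D1, D3, D4}: service 409 + fixed 252 = 661
{D1, D2, D3}: #1→D1 2·17=34, #2→D3 3·17=51, #3→D1 6·14=84, #4→D2 6·18=108, #5→D1 3·9=27, #6→D3 6·18=108, #7→D3 3·11=33. Service 445; fixed 247; total 692.
{D1, D2, D3, D4, D5}: #1→D1 2·17=34, #2→D3 3·17=51, #3→D1 6·14=84, #4→D2 6·18=108, #5→D1 3·9=27, #6→D4 4·18=72, #7→D3 3·11=33. Service 409; fixed 411; total 820.
No other subset beats 632.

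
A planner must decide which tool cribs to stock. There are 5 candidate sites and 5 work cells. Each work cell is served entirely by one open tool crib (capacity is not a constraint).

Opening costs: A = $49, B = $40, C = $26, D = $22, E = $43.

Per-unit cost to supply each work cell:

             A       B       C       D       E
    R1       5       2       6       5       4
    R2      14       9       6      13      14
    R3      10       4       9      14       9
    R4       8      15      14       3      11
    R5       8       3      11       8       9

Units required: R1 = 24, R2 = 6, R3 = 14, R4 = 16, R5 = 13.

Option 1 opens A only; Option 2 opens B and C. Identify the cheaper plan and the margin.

Option 2 is cheaper by 156.

Option 1: {A}: R1→A 5·24=120, R2→A 14·6=84, R3→A 10·14=140, R4→A 8·16=128, R5→A 8·13=104. Service 576; fixed 49; total 625.
Option 2: {B, C}: R1→B 2·24=48, R2→C 6·6=36, R3→B 4·14=56, R4→C 14·16=224, R5→B 3·13=39. Service 403; fixed 66; total 469.
Difference: |625 − 469| = 156.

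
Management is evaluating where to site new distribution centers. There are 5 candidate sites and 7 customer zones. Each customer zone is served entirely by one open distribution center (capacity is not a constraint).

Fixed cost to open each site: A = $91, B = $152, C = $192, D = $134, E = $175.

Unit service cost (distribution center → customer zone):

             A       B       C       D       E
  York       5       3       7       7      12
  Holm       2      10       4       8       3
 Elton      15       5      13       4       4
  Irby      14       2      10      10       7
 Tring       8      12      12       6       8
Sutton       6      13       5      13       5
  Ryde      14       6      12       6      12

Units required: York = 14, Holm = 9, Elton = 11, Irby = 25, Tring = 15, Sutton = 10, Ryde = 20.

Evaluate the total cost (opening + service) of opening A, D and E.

Each customer zone is assigned to its cheapest site among the open ones.
{A, D, E}: York→A 5·14=70, Holm→A 2·9=18, Elton→D 4·11=44, Irby→E 7·25=175, Tring→D 6·15=90, Sutton→E 5·10=50, Ryde→D 6·20=120. Service 567; fixed 400; total 967.

Total cost: 967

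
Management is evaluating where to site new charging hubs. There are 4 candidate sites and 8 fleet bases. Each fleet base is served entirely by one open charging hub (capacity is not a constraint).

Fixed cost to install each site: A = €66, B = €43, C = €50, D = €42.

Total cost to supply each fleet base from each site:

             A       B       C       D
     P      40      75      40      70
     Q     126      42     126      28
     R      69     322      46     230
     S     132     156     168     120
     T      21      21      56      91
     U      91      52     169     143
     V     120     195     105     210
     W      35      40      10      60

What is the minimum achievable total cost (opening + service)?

For any fixed open set, each fleet base goes to its cheapest open site; total = fixed + service.
{B, C, D}: P→C 40, Q→D 28, R→C 46, S→D 120, T→B 21, U→B 52, V→C 105, W→C 10. Service 422; fixed 135; total 557.
{B, C}: service 472 + fixed 93 = 565
{A, B, C}: P→A 40, Q→B 42, R→C 46, S→A 132, T→A 21, U→B 52, V→C 105, W→C 10. Service 448; fixed 159; total 607.
{A, B, C, D}: service 422 + fixed 201 = 623
No other subset beats 557.

Minimum total cost: 557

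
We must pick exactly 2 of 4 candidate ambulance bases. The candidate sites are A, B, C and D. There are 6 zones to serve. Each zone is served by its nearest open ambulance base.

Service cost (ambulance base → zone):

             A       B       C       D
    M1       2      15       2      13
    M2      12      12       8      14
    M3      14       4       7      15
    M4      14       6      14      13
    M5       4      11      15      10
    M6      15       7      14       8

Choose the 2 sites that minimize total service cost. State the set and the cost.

With exactly 2 open, each zone uses its cheapest among the chosen.
{A, B}: M1→A 2, M2→A 12, M3→B 4, M4→B 6, M5→A 4, M6→B 7. Service cost 35.
{B, C}: service cost 38
{C, D}: service cost 48
Among all 6 size-2 choices, {A, B} is lowest.

Choose A and B; total service cost 35.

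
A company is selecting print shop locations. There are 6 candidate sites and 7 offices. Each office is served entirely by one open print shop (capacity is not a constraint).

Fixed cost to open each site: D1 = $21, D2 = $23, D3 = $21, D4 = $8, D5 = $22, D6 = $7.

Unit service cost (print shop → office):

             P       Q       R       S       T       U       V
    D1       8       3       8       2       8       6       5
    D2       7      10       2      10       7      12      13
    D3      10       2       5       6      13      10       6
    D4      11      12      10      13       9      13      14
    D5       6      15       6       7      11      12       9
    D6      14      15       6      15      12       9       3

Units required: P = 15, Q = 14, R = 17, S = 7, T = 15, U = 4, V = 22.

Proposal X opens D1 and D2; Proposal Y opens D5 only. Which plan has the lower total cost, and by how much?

Proposal X: {D1, D2}: P→D2 7·15=105, Q→D1 3·14=42, R→D2 2·17=34, S→D1 2·7=14, T→D2 7·15=105, U→D1 6·4=24, V→D1 5·22=110. Service 434; fixed 44; total 478.
Proposal Y: {D5}: P→D5 6·15=90, Q→D5 15·14=210, R→D5 6·17=102, S→D5 7·7=49, T→D5 11·15=165, U→D5 12·4=48, V→D5 9·22=198. Service 862; fixed 22; total 884.
Difference: |478 − 884| = 406.

Proposal X is cheaper by 406.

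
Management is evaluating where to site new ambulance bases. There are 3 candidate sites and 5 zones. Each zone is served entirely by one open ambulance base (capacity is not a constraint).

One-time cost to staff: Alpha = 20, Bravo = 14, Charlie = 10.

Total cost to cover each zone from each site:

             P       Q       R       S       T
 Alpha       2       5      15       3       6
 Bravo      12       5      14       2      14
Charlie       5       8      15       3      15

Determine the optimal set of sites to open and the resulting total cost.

For any fixed open set, each zone goes to its cheapest open site; total = fixed + service.
{Alpha}: P→Alpha 2, Q→Alpha 5, R→Alpha 15, S→Alpha 3, T→Alpha 6. Service 31; fixed 20; total 51.
{Charlie}: service 46 + fixed 10 = 56
{Alpha, Charlie}: P→Alpha 2, Q→Alpha 5, R→Alpha 15, S→Alpha 3, T→Alpha 6. Service 31; fixed 30; total 61.
{Alpha, Bravo, Charlie}: service 29 + fixed 44 = 73
(All 7 nonempty subsets were checked; Alpha only is lowest.)

Open Alpha only; minimum total cost 51.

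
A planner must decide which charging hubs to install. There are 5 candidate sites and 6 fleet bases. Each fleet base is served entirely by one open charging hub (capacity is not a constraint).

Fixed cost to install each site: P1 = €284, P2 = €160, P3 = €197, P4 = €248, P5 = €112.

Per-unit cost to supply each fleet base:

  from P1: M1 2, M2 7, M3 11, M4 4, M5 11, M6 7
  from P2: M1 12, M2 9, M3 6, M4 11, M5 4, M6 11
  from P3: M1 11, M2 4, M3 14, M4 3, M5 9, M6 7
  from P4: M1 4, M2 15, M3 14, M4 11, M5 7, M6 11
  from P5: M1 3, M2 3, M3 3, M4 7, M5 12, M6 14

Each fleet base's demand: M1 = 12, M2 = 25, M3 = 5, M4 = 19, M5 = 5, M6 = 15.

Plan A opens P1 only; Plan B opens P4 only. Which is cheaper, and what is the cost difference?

Plan A: {P1}: M1→P1 2·12=24, M2→P1 7·25=175, M3→P1 11·5=55, M4→P1 4·19=76, M5→P1 11·5=55, M6→P1 7·15=105. Service 490; fixed 284; total 774.
Plan B: {P4}: M1→P4 4·12=48, M2→P4 15·25=375, M3→P4 14·5=70, M4→P4 11·19=209, M5→P4 7·5=35, M6→P4 11·15=165. Service 902; fixed 248; total 1150.
Difference: |774 − 1150| = 376.

Plan A is cheaper by 376.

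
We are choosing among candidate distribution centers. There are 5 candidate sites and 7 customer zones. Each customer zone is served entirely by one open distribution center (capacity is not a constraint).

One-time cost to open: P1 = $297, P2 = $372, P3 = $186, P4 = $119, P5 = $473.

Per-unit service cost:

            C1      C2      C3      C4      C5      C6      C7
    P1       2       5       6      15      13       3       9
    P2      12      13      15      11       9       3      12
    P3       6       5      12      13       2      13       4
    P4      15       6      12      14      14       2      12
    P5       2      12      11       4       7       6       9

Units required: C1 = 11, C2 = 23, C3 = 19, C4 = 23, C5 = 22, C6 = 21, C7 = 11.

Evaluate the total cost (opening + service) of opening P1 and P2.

Each customer zone is assigned to its cheapest site among the open ones.
{P1, P2}: C1→P1 2·11=22, C2→P1 5·23=115, C3→P1 6·19=114, C4→P2 11·23=253, C5→P2 9·22=198, C6→P1 3·21=63, C7→P1 9·11=99. Service 864; fixed 669; total 1533.

Total cost: 1533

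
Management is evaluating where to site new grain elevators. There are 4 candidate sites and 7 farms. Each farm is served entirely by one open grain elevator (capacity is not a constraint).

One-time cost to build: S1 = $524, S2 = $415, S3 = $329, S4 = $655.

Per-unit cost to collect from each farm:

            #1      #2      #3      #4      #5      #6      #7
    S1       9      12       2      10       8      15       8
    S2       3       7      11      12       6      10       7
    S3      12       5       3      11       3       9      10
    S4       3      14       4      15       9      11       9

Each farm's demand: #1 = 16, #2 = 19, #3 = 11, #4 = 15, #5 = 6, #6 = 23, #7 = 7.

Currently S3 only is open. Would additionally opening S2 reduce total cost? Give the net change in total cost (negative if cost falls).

Current service cost with {S3}: 780.
Adding S2: each farm re-picks its cheapest; new service cost 615, saving 165.
Extra fixed cost: 415. Net change = 415 − 165 = 250.
(Totals: 1109 → 1359.)

No — net change +250 (cost rises by 250).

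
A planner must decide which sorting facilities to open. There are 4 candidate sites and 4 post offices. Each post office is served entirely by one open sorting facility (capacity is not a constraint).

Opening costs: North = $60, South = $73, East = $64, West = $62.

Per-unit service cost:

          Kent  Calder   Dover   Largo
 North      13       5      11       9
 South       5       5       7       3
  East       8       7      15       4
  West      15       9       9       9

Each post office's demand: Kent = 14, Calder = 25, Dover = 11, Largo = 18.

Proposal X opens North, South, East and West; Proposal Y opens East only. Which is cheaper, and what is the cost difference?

Proposal X is cheaper by 3.

Proposal X: {North, South, East, West}: Kent→South 5·14=70, Calder→North 5·25=125, Dover→South 7·11=77, Largo→South 3·18=54. Service 326; fixed 259; total 585.
Proposal Y: {East}: Kent→East 8·14=112, Calder→East 7·25=175, Dover→East 15·11=165, Largo→East 4·18=72. Service 524; fixed 64; total 588.
Difference: |585 − 588| = 3.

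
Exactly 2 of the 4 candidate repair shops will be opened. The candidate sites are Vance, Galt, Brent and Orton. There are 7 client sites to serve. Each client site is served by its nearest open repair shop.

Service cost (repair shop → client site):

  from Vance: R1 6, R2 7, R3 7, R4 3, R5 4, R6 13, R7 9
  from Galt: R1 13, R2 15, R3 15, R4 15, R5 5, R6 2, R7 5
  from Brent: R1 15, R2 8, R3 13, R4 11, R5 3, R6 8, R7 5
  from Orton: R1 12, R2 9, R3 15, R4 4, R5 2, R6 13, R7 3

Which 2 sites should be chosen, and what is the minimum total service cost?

Choose Vance and Galt; total service cost 34.

With exactly 2 open, each client site uses its cheapest among the chosen.
{Vance, Galt}: R1→Vance 6, R2→Vance 7, R3→Vance 7, R4→Vance 3, R5→Vance 4, R6→Galt 2, R7→Galt 5. Service cost 34.
{Vance, Brent}: service cost 39
{Vance, Orton}: service cost 41
Among all 6 size-2 choices, {Vance, Galt} is lowest.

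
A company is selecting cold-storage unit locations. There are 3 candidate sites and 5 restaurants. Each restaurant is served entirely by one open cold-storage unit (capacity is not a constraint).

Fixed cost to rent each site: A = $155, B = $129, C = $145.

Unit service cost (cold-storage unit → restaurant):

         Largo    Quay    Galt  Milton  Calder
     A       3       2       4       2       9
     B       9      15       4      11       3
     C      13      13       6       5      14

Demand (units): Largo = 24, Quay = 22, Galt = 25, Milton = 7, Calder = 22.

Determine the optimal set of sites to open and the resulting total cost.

For any fixed open set, each restaurant goes to its cheapest open site; total = fixed + service.
{A, B}: Largo→A 3·24=72, Quay→A 2·22=44, Galt→A 4·25=100, Milton→A 2·7=14, Calder→B 3·22=66. Service 296; fixed 284; total 580.
{A}: service 428 + fixed 155 = 583
{A, B, C}: service 296 + fixed 429 = 725
{B}: service 789 + fixed 129 = 918
No other subset beats 580.

Open A and B; minimum total cost 580.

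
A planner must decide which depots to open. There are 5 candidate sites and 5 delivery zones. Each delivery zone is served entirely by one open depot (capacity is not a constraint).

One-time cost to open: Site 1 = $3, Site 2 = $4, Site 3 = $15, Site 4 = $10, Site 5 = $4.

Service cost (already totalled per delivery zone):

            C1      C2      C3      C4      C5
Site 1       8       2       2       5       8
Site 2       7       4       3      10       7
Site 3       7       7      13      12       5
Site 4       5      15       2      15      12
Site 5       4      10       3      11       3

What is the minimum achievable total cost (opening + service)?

For any fixed open set, each delivery zone goes to its cheapest open site; total = fixed + service.
{Site 1, Site 5}: C1→Site 5 4, C2→Site 1 2, C3→Site 1 2, C4→Site 1 5, C5→Site 5 3. Service 16; fixed 7; total 23.
{Site 1, Site 2, Site 5}: service 16 + fixed 11 = 27
{Site 1}: C1→Site 1 8, C2→Site 1 2, C3→Site 1 2, C4→Site 1 5, C5→Site 1 8. Service 25; fixed 3; total 28.
{Site 1, Site 2, Site 3, Site 4, Site 5}: C1→Site 5 4, C2→Site 1 2, C3→Site 1 2, C4→Site 1 5, C5→Site 5 3. Service 16; fixed 36; total 52.
No other subset beats 23.

Minimum total cost: 23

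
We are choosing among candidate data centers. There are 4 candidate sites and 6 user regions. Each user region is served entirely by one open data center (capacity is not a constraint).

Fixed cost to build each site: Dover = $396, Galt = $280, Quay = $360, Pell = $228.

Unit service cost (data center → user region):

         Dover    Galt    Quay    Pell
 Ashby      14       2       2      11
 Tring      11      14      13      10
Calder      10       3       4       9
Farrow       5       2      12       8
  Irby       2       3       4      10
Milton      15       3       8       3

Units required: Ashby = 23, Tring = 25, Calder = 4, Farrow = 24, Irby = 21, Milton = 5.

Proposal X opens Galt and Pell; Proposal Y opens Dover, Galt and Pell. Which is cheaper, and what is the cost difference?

Proposal X: {Galt, Pell}: Ashby→Galt 2·23=46, Tring→Pell 10·25=250, Calder→Galt 3·4=12, Farrow→Galt 2·24=48, Irby→Galt 3·21=63, Milton→Galt 3·5=15. Service 434; fixed 508; total 942.
Proposal Y: {Dover, Galt, Pell}: Ashby→Galt 2·23=46, Tring→Pell 10·25=250, Calder→Galt 3·4=12, Farrow→Galt 2·24=48, Irby→Dover 2·21=42, Milton→Galt 3·5=15. Service 413; fixed 904; total 1317.
Difference: |942 − 1317| = 375.

Proposal X is cheaper by 375.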